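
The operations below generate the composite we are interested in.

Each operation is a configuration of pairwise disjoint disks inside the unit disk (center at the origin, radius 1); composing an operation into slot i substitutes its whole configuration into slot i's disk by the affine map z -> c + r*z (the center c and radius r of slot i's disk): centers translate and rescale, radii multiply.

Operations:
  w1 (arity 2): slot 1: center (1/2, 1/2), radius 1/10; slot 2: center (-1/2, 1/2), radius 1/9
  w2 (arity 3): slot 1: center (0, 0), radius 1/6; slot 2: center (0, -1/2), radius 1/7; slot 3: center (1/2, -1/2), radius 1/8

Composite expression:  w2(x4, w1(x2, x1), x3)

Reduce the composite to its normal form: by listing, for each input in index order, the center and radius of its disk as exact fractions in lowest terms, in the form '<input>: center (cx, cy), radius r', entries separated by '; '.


Nesting under w2 composes maps z -> c + r*z down each x-path.
input x4: applying the 1 nested substitution gives center (0, 0), radius 1/6
input x2: applying the 2 nested substitutions gives center (1/14, -3/7), radius 1/70
input x1: applying the 2 nested substitutions gives center (-1/14, -3/7), radius 1/63
input x3: applying the 1 nested substitution gives center (1/2, -1/2), radius 1/8

x1: center (-1/14, -3/7), radius 1/63; x2: center (1/14, -3/7), radius 1/70; x3: center (1/2, -1/2), radius 1/8; x4: center (0, 0), radius 1/6


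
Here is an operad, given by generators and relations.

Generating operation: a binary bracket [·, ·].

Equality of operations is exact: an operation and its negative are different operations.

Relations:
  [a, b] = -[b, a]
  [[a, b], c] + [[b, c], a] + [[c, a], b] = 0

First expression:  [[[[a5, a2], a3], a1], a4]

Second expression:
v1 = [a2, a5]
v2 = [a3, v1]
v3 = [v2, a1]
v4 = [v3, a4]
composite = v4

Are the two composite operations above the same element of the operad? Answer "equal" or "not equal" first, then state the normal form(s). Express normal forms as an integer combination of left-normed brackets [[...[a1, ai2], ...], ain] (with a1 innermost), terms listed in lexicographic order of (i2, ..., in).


equal; both compose to [[[[a1, a2], a5], a3], a4] - [[[[a1, a3], a2], a5], a4] + [[[[a1, a3], a5], a2], a4] - [[[[a1, a5], a2], a3], a4]


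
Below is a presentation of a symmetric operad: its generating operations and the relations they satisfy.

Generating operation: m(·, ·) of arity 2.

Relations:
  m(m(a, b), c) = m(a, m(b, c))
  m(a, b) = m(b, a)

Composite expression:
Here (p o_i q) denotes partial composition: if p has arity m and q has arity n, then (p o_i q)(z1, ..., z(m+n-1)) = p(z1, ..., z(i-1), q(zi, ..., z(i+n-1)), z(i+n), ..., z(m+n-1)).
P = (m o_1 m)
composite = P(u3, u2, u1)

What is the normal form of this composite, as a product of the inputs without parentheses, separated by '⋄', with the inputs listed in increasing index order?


With m associative and commutative, the u-input set is all that matters.
m(u3, u2) spells out as u3 ⋄ u2
m(m(u3, u2), u1) spells out as u3 ⋄ u2 ⋄ u1
reordering the factors by index: u1 ⋄ u2 ⋄ u3

u1 ⋄ u2 ⋄ u3


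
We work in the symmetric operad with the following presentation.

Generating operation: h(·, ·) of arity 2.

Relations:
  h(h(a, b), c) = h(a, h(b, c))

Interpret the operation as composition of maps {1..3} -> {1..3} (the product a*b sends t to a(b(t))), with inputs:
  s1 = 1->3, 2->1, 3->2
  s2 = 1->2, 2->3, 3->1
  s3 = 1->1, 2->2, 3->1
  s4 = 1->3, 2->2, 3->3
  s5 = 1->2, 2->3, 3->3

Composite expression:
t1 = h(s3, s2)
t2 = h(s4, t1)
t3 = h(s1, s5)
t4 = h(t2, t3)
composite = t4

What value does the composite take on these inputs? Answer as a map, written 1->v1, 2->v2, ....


1->2, 2->3, 3->3


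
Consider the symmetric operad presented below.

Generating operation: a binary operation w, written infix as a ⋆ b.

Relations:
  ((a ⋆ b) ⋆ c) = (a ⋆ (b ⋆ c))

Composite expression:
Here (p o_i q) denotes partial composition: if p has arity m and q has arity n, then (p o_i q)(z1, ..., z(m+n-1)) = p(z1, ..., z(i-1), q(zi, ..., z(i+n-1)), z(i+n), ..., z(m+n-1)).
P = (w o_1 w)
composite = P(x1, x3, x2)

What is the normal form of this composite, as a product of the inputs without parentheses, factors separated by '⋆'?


Under associativity of w, the answer is the x's in reading order.
(x1 ⋆ x3) linearizes to x1 ⋆ x3
((x1 ⋆ x3) ⋆ x2) linearizes to x1 ⋆ x3 ⋆ x2

x1 ⋆ x3 ⋆ x2


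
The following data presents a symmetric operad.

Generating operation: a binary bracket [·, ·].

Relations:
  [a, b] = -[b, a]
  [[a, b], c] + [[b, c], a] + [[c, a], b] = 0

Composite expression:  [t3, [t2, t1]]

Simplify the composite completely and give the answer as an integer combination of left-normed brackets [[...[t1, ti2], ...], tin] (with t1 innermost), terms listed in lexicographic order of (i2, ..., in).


[[t1, t2], t3]

A multilinear Lie element is pinned by t1-initial words (t1 innermost).
Composite bracket: [t3, [t2, t1]]
Full expansion: 4 signed words from ab - ba (2^2 = 4).
Collect the words opening with t1:
  t1t2t3 (sign +1) contributes +[[t1, t2], t3]


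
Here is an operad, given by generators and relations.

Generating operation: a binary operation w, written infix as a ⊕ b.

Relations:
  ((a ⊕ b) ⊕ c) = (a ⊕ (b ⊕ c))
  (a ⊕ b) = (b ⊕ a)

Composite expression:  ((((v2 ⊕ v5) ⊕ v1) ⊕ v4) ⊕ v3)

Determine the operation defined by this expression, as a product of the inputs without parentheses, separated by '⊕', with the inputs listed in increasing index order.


v1 ⊕ v2 ⊕ v3 ⊕ v4 ⊕ v5

Reordering under w is free, so list the v-inputs canonically.
(v2 ⊕ v5) reduces to v2 ⊕ v5
((v2 ⊕ v5) ⊕ v1) reduces to v2 ⊕ v5 ⊕ v1
(((v2 ⊕ v5) ⊕ v1) ⊕ v4) reduces to v2 ⊕ v5 ⊕ v1 ⊕ v4
((((v2 ⊕ v5) ⊕ v1) ⊕ v4) ⊕ v3) reduces to v2 ⊕ v5 ⊕ v1 ⊕ v4 ⊕ v3
reordering the factors by index: v1 ⊕ v2 ⊕ v3 ⊕ v4 ⊕ v5


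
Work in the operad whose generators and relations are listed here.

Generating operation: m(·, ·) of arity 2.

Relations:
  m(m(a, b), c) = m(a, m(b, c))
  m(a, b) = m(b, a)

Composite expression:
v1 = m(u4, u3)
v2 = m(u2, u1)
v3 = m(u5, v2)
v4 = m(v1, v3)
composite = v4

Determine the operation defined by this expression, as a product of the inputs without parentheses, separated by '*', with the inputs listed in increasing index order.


Both nesting and order wash out for m; what remains is which u's occur.
m(u4, u3) flattens to u4 * u3
m(u2, u1) flattens to u2 * u1
m(u5, m(u2, u1)) flattens to u5 * u2 * u1
m(m(u4, u3), m(u5, m(u2, u1))) flattens to u4 * u3 * u5 * u2 * u1
sorting the factors by input index: u1 * u2 * u3 * u4 * u5

u1 * u2 * u3 * u4 * u5


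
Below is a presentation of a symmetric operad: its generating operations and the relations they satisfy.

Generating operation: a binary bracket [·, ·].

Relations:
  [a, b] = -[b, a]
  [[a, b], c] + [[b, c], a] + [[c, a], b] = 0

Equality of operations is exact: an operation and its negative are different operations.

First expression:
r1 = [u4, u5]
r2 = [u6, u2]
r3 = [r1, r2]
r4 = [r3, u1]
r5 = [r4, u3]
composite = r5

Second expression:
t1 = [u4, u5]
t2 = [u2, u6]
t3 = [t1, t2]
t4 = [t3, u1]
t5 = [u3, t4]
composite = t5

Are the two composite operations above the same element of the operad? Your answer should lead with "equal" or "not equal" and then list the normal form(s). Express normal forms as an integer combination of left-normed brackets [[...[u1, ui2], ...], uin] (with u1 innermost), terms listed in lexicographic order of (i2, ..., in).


equal; the common form is -[[[[[u1, u2], u6], u4], u5], u3] + [[[[[u1, u2], u6], u5], u4], u3] + [[[[[u1, u4], u5], u2], u6], u3] - [[[[[u1, u4], u5], u6], u2], u3] - [[[[[u1, u5], u4], u2], u6], u3] + [[[[[u1, u5], u4], u6], u2], u3] + [[[[[u1, u6], u2], u4], u5], u3] - [[[[[u1, u6], u2], u5], u4], u3]


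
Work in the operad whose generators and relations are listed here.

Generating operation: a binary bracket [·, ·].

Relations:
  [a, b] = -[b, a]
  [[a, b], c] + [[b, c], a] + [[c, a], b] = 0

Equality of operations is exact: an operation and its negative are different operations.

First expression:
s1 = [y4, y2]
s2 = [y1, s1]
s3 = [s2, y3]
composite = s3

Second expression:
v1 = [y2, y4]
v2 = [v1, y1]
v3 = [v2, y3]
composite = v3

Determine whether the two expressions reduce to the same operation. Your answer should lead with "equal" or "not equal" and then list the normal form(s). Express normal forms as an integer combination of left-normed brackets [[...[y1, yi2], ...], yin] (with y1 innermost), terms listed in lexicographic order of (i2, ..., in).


equal; both compose to -[[[y1, y2], y4], y3] + [[[y1, y4], y2], y3]

The first composite normalizes to -[[[y1, y2], y4], y3] + [[[y1, y4], y2], y3]
The second composite normalizes to -[[[y1, y2], y4], y3] + [[[y1, y4], y2], y3]
Identical normal forms: equal.


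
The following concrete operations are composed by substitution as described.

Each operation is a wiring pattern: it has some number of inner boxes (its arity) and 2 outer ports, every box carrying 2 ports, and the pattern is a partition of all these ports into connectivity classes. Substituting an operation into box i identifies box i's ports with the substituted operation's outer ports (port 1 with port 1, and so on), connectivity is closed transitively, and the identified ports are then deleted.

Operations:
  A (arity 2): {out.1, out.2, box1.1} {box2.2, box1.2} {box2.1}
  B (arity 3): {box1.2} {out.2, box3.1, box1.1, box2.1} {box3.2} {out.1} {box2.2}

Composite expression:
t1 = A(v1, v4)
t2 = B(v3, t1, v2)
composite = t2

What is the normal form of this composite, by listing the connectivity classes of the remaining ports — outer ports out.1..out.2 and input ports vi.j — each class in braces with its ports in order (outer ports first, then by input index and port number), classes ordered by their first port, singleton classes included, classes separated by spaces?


{out.1} {out.2, v1.1, v2.1, v3.1} {v1.2, v4.2} {v2.2} {v3.2} {v4.1}

Substituting into B glues patterns; closure does the rest.
composing A on (v1, v4), with out.j its own outer ports: {out.1, out.2, v1.1} {v1.2, v4.2} {v4.1}
composing B on (v3, v1, v4, v2), with out.j its own outer ports: {out.1} {out.2, v1.1, v2.1, v3.1} {v1.2, v4.2} {v2.2} {v3.2} {v4.1}


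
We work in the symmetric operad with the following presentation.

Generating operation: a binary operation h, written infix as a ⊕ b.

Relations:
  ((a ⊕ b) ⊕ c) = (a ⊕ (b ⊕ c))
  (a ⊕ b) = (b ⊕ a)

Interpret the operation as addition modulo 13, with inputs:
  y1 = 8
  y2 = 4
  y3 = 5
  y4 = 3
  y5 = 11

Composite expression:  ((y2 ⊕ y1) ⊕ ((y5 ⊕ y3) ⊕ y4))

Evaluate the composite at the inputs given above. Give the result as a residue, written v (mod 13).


(y2 ⊕ y1) = 12
(y5 ⊕ y3) = 3
((y5 ⊕ y3) ⊕ y4) = 6
((y2 ⊕ y1) ⊕ ((y5 ⊕ y3) ⊕ y4)) = 5

5 (mod 13)


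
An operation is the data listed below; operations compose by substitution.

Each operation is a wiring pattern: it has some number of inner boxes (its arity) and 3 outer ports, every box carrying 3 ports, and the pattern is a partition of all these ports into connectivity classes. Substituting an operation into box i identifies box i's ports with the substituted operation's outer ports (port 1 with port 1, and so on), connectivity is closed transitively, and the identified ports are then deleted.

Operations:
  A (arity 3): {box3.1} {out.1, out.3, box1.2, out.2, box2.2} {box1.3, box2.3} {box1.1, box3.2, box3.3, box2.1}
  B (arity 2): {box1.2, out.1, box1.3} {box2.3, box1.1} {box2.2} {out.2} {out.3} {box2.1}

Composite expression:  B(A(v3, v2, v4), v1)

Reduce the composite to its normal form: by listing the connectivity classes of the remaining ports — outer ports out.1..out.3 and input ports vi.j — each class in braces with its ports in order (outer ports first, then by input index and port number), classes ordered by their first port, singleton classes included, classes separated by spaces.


Two ports join when wires chain via B-identified ports.
stage A: inputs (v3, v2, v4), connectivity {out.1, out.2, out.3, v2.2, v3.2} {v2.1, v3.1, v4.2, v4.3} {v2.3, v3.3} {v4.1}, out.j its boundary
stage B: inputs (v3, v2, v4, v1), connectivity {out.1, v1.3, v2.2, v3.2} {out.2} {out.3} {v1.1} {v1.2} {v2.1, v3.1, v4.2, v4.3} {v2.3, v3.3} {v4.1}, out.j its boundary

{out.1, v1.3, v2.2, v3.2} {out.2} {out.3} {v1.1} {v1.2} {v2.1, v3.1, v4.2, v4.3} {v2.3, v3.3} {v4.1}


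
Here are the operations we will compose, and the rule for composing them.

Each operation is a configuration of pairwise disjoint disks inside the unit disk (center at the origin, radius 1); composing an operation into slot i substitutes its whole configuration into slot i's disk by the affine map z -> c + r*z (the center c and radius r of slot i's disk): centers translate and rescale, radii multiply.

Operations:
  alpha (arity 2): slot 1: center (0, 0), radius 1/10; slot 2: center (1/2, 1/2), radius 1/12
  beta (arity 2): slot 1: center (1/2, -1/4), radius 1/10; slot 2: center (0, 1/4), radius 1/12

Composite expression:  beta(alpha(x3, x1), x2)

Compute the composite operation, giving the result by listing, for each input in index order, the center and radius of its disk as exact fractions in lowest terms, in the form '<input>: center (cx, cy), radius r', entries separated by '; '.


x1: center (11/20, -1/5), radius 1/120; x2: center (0, 1/4), radius 1/12; x3: center (1/2, -1/4), radius 1/100

Only the slot chain above each x matters under beta; compose those maps.
input x3: applying the 2 nested substitutions gives center (1/2, -1/4), radius 1/100
input x1: applying the 2 nested substitutions gives center (11/20, -1/5), radius 1/120
input x2: applying the 1 nested substitution gives center (0, 1/4), radius 1/12


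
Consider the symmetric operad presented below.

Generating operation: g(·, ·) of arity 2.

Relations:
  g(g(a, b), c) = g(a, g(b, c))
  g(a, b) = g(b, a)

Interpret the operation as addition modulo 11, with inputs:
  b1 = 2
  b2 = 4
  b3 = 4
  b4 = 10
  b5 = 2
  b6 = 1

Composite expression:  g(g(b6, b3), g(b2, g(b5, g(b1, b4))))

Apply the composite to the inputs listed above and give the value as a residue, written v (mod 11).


1 (mod 11)

g(b6, b3) = 5
g(b1, b4) = 1
g(b5, g(b1, b4)) = 3
g(b2, g(b5, g(b1, b4))) = 7
g(g(b6, b3), g(b2, g(b5, g(b1, b4)))) = 1


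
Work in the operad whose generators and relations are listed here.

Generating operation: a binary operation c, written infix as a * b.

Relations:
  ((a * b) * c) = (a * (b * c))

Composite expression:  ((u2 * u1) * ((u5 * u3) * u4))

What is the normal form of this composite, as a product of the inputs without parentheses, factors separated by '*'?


u2 * u1 * u5 * u3 * u4

Every regrouping of c is equal, so read the u-inputs in written order.
(u2 * u1) collapses to u2 * u1
(u5 * u3) collapses to u5 * u3
((u5 * u3) * u4) collapses to u5 * u3 * u4
((u2 * u1) * ((u5 * u3) * u4)) collapses to u2 * u1 * u5 * u3 * u4


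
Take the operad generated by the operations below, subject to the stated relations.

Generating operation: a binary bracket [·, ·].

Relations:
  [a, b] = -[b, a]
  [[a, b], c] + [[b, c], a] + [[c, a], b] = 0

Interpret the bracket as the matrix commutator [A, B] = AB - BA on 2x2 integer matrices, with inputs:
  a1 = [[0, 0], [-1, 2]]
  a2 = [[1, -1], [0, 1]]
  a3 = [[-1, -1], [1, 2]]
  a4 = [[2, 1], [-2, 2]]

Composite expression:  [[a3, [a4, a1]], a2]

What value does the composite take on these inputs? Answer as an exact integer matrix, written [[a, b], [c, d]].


[[10, 12], [0, -10]]

[a4, a1] = [[-1, 2], [4, 1]]
[a3, [a4, a1]] = [[-6, -8], [10, 6]]
[[a3, [a4, a1]], a2] = [[10, 12], [0, -10]]


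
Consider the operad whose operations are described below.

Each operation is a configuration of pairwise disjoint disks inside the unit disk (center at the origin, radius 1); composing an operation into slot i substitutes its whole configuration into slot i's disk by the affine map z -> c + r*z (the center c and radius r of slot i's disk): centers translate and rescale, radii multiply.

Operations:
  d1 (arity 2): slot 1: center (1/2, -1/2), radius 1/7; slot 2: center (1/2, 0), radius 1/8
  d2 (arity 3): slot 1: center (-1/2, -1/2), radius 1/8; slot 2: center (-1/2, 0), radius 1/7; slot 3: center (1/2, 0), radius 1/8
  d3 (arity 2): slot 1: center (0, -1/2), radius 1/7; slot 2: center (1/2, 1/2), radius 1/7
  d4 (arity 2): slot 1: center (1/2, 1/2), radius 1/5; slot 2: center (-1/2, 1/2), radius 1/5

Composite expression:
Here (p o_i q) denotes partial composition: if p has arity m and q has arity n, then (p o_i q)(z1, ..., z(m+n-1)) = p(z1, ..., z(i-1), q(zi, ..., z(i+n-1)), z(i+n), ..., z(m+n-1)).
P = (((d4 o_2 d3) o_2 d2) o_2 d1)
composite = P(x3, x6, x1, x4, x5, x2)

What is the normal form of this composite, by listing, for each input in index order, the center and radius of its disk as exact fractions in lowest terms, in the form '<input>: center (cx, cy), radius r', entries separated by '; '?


x1: center (-41/80, 27/70), radius 1/2240; x2: center (-2/5, 3/5), radius 1/35; x3: center (1/2, 1/2), radius 1/5; x4: center (-18/35, 2/5), radius 1/245; x5: center (-17/35, 2/5), radius 1/280; x6: center (-41/80, 43/112), radius 1/1960

Only the slot chain above each x matters under d4; compose those maps.
for x3, the 1-step affine chain lands on center (1/2, 1/2), radius 1/5
for x6, the 4-step affine chain lands on center (-41/80, 43/112), radius 1/1960
for x1, the 4-step affine chain lands on center (-41/80, 27/70), radius 1/2240
for x4, the 3-step affine chain lands on center (-18/35, 2/5), radius 1/245
for x5, the 3-step affine chain lands on center (-17/35, 2/5), radius 1/280
for x2, the 2-step affine chain lands on center (-2/5, 3/5), radius 1/35


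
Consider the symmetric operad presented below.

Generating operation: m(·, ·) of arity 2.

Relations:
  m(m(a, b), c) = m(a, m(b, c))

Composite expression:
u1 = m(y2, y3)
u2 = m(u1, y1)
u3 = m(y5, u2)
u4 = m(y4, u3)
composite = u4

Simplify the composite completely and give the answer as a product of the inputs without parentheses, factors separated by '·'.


y4 · y5 · y2 · y3 · y1

Key point: m is associative — brackets drop, the y-order remains.
m(y2, y3) reduces to y2 · y3
m(m(y2, y3), y1) reduces to y2 · y3 · y1
m(y5, m(m(y2, y3), y1)) reduces to y5 · y2 · y3 · y1
m(y4, m(y5, m(m(y2, y3), y1))) reduces to y4 · y5 · y2 · y3 · y1


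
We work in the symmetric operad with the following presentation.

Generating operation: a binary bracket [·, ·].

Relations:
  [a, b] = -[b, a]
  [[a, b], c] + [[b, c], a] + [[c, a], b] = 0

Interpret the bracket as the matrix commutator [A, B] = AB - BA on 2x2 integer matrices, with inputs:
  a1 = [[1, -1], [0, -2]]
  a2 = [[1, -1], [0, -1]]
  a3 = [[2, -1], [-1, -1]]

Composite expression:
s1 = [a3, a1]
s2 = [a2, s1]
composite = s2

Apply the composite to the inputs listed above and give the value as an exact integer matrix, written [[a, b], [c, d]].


[[3, -2], [6, -3]]

[a3, a1] = [[-1, 0], [-3, 1]]
[a2, [a3, a1]] = [[3, -2], [6, -3]]


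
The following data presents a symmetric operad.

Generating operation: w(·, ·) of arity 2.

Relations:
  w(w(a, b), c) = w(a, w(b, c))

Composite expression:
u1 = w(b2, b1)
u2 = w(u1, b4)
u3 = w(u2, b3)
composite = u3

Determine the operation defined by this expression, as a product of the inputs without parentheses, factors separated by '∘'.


b2 ∘ b1 ∘ b4 ∘ b3

Under associativity of w, the answer is the b's in reading order.
w(b2, b1) flattens to b2 ∘ b1
w(w(b2, b1), b4) flattens to b2 ∘ b1 ∘ b4
w(w(w(b2, b1), b4), b3) flattens to b2 ∘ b1 ∘ b4 ∘ b3


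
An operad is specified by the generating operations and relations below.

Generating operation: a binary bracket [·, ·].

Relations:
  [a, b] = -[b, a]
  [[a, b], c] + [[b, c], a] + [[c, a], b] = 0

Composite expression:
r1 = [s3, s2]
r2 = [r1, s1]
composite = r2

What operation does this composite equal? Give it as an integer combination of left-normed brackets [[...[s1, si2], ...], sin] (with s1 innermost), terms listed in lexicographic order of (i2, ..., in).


[[s1, s2], s3] - [[s1, s3], s2]

Antisymmetry and Jacobi reduce to s1-anchored left-normed brackets.
Composite bracket: [[s3, s2], s1]
Expanding via [a, b] = ab - ba: 4 signed words (2^2 = 4).
Only words starting with s1 matter:
  s1s2s3 appears with sign +1, giving the term +[[s1, s2], s3]
  s1s3s2 appears with sign -1, giving the term -[[s1, s3], s2]


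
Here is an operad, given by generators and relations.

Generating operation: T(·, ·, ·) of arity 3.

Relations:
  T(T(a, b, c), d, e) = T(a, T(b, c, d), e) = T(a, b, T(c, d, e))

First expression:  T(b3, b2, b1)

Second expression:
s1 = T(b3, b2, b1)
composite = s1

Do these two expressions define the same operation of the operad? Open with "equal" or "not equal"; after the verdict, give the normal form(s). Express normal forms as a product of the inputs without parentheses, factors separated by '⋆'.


equal — both sides give b3 ⋆ b2 ⋆ b1


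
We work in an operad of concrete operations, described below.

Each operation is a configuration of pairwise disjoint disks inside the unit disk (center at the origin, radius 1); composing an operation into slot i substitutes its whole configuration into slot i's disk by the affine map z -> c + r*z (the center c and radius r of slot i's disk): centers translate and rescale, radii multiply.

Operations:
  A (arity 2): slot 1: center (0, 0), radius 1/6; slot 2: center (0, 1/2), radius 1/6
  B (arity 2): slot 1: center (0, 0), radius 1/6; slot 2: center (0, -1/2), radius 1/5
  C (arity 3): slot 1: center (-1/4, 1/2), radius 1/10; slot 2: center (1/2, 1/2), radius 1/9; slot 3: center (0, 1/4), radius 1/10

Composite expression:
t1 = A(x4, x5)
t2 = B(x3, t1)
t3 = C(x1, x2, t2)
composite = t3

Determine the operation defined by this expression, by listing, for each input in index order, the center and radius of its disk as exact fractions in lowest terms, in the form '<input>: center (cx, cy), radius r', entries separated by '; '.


x1: center (-1/4, 1/2), radius 1/10; x2: center (1/2, 1/2), radius 1/9; x3: center (0, 1/4), radius 1/60; x4: center (0, 1/5), radius 1/300; x5: center (0, 21/100), radius 1/300

Nesting under C composes maps z -> c + r*z down each x-path.
input x1: composing its 1 substitution step yields center (-1/4, 1/2), radius 1/10
input x2: composing its 1 substitution step yields center (1/2, 1/2), radius 1/9
input x3: composing its 2 substitution steps yields center (0, 1/4), radius 1/60
input x4: composing its 3 substitution steps yields center (0, 1/5), radius 1/300
input x5: composing its 3 substitution steps yields center (0, 21/100), radius 1/300


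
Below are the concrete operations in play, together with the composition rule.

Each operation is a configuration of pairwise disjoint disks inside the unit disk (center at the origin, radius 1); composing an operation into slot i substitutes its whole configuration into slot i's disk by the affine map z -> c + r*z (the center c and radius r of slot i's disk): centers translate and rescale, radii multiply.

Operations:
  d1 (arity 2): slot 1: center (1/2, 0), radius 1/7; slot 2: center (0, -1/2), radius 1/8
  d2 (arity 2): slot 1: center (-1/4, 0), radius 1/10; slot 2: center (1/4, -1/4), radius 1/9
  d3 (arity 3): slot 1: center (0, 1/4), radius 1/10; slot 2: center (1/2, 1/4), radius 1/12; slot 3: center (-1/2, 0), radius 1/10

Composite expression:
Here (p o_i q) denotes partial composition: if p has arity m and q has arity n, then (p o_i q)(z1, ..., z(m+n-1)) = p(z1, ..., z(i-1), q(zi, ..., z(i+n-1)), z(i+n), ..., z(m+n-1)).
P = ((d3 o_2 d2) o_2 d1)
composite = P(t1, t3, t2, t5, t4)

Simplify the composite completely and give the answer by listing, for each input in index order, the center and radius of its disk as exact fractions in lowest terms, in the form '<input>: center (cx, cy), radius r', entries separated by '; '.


t1: center (0, 1/4), radius 1/10; t2: center (23/48, 59/240), radius 1/960; t3: center (29/60, 1/4), radius 1/840; t4: center (-1/2, 0), radius 1/10; t5: center (25/48, 11/48), radius 1/108

Only the slot chain above each t matters under d3; compose those maps.
t1: after 1 affine step, its disk has center (0, 1/4), radius 1/10
t3: after 3 affine steps, its disk has center (29/60, 1/4), radius 1/840
t2: after 3 affine steps, its disk has center (23/48, 59/240), radius 1/960
t5: after 2 affine steps, its disk has center (25/48, 11/48), radius 1/108
t4: after 1 affine step, its disk has center (-1/2, 0), radius 1/10


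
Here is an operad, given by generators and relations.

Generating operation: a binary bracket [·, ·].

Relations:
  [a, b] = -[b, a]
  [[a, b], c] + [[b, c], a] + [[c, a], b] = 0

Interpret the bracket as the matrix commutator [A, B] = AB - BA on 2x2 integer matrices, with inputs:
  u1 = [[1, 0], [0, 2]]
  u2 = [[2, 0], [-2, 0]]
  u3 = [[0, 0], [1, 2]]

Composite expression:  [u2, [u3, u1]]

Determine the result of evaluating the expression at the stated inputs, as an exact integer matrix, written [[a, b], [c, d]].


[[0, 0], [2, 0]]

[u3, u1] = [[0, 0], [-1, 0]]
[u2, [u3, u1]] = [[0, 0], [2, 0]]


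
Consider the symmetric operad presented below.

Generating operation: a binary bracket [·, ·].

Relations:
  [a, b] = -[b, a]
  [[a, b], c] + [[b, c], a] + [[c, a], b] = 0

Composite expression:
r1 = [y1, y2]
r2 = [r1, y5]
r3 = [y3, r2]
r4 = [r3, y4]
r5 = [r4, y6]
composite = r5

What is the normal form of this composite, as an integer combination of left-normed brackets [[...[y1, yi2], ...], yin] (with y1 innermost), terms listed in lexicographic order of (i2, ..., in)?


-[[[[[y1, y2], y5], y3], y4], y6]

Antisymmetry and Jacobi reduce to y1-anchored left-normed brackets.
Composite bracket: [[[y3, [[y1, y2], y5]], y4], y6]
Expanding via [a, b] = ab - ba: 32 signed words (2^5 = 32).
The y1-initial words carry the normal form:
  y1y2y5y3y4y6 appears with sign -1, giving the term -[[[[[y1, y2], y5], y3], y4], y6]


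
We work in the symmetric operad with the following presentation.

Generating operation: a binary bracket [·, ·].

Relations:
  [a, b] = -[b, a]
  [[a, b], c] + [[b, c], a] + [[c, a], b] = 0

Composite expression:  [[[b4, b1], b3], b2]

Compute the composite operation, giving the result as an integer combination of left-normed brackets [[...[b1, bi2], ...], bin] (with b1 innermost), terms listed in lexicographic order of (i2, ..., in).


-[[[b1, b4], b3], b2]


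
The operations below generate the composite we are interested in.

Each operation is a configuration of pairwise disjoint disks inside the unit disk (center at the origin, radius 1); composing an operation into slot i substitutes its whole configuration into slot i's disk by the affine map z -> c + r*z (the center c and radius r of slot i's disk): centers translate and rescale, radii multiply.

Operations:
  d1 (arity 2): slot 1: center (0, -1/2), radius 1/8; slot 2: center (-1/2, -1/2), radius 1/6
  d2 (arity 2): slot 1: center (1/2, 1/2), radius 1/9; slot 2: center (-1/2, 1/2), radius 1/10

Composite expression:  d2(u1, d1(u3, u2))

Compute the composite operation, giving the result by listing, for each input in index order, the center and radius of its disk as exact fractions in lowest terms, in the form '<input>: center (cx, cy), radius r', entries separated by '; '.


u1: center (1/2, 1/2), radius 1/9; u2: center (-11/20, 9/20), radius 1/60; u3: center (-1/2, 9/20), radius 1/80

Each u-disk chains the slot maps above it in d2; radii multiply.
tracing u1 down its 1-map path: center (1/2, 1/2), radius 1/9
tracing u3 down its 2-map path: center (-1/2, 9/20), radius 1/80
tracing u2 down its 2-map path: center (-11/20, 9/20), radius 1/60


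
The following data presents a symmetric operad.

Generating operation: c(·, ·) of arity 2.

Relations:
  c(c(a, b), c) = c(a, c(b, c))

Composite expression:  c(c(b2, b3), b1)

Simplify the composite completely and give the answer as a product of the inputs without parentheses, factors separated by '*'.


b2 * b3 * b1

Under associativity of c, the answer is the b's in reading order.
c(b2, b3) reduces to b2 * b3
c(c(b2, b3), b1) reduces to b2 * b3 * b1


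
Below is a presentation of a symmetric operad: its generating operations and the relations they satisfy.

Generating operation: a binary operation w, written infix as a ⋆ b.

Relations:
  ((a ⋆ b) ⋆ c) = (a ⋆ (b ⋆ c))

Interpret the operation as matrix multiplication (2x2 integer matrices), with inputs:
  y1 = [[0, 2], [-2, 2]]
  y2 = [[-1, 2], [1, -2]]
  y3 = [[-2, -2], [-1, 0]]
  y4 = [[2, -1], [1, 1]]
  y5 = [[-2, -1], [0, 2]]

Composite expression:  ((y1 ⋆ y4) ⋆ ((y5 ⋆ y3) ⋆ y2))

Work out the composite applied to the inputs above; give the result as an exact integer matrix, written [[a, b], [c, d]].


[[2, -4], [10, -20]]

(y1 ⋆ y4) = [[2, 2], [-2, 4]]
(y5 ⋆ y3) = [[5, 4], [-2, 0]]
((y5 ⋆ y3) ⋆ y2) = [[-1, 2], [2, -4]]
((y1 ⋆ y4) ⋆ ((y5 ⋆ y3) ⋆ y2)) = [[2, -4], [10, -20]]


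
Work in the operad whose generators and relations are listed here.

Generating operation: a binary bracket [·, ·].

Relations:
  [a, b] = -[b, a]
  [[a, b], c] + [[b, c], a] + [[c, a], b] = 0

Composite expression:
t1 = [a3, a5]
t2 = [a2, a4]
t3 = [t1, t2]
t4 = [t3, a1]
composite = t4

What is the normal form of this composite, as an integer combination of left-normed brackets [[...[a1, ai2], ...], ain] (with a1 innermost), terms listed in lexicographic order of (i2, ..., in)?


[[[[a1, a2], a4], a3], a5] - [[[[a1, a2], a4], a5], a3] - [[[[a1, a3], a5], a2], a4] + [[[[a1, a3], a5], a4], a2] - [[[[a1, a4], a2], a3], a5] + [[[[a1, a4], a2], a5], a3] + [[[[a1, a5], a3], a2], a4] - [[[[a1, a5], a3], a4], a2]

Skip Jacobi rewriting: expand, keep a1-initial words, read off terms.
Composite bracket: [[[a3, a5], [a2, a4]], a1]
Applying ab - ba throughout gives 16 signed words (2^4 = 16).
Only words starting with a1 matter:
  word a1a2a4a3a5 has sign +1, contributing +[[[[a1, a2], a4], a3], a5]
  word a1a2a4a5a3 has sign -1, contributing -[[[[a1, a2], a4], a5], a3]
  word a1a3a5a2a4 has sign -1, contributing -[[[[a1, a3], a5], a2], a4]
  word a1a3a5a4a2 has sign +1, contributing +[[[[a1, a3], a5], a4], a2]
  word a1a4a2a3a5 has sign -1, contributing -[[[[a1, a4], a2], a3], a5]
  word a1a4a2a5a3 has sign +1, contributing +[[[[a1, a4], a2], a5], a3]
  word a1a5a3a2a4 has sign +1, contributing +[[[[a1, a5], a3], a2], a4]
  word a1a5a3a4a2 has sign -1, contributing -[[[[a1, a5], a3], a4], a2]


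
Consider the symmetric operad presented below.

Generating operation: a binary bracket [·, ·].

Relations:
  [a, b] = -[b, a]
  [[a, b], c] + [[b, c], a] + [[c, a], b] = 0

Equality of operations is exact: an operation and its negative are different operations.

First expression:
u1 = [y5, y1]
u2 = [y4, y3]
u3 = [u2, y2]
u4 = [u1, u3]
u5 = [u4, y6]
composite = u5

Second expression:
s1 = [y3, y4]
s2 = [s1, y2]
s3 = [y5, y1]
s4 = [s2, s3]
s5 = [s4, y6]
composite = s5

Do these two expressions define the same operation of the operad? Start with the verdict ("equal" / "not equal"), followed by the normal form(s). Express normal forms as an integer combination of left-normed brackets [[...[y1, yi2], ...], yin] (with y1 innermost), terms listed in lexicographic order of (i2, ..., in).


The first expression, normalized: -[[[[[y1, y5], y2], y3], y4], y6] + [[[[[y1, y5], y2], y4], y3], y6] + [[[[[y1, y5], y3], y4], y2], y6] - [[[[[y1, y5], y4], y3], y2], y6]
The second expression, normalized: -[[[[[y1, y5], y2], y3], y4], y6] + [[[[[y1, y5], y2], y4], y3], y6] + [[[[[y1, y5], y3], y4], y2], y6] - [[[[[y1, y5], y4], y3], y2], y6]
Both agree, so they are equal.

equal; the common form is -[[[[[y1, y5], y2], y3], y4], y6] + [[[[[y1, y5], y2], y4], y3], y6] + [[[[[y1, y5], y3], y4], y2], y6] - [[[[[y1, y5], y4], y3], y2], y6]


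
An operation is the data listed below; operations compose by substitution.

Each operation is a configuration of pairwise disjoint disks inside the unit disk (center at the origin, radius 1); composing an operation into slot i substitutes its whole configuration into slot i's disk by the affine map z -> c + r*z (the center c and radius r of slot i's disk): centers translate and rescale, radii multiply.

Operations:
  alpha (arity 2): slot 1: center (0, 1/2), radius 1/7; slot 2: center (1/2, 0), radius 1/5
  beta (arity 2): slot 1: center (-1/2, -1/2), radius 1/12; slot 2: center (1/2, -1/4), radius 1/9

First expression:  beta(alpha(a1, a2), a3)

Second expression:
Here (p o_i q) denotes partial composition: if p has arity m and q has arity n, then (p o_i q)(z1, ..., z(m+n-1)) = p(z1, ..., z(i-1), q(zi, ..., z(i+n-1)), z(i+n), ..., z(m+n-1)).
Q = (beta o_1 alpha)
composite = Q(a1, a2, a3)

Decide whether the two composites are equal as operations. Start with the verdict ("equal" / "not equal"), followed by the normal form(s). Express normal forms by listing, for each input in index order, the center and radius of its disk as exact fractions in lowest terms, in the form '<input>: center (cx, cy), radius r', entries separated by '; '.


equal: each reduces to a1: center (-1/2, -11/24), radius 1/84; a2: center (-11/24, -1/2), radius 1/60; a3: center (1/2, -1/4), radius 1/9

The first expression reduces to a1: center (-1/2, -11/24), radius 1/84; a2: center (-11/24, -1/2), radius 1/60; a3: center (1/2, -1/4), radius 1/9
The second expression reduces to a1: center (-1/2, -11/24), radius 1/84; a2: center (-11/24, -1/2), radius 1/60; a3: center (1/2, -1/4), radius 1/9
Both agree, so they are equal.


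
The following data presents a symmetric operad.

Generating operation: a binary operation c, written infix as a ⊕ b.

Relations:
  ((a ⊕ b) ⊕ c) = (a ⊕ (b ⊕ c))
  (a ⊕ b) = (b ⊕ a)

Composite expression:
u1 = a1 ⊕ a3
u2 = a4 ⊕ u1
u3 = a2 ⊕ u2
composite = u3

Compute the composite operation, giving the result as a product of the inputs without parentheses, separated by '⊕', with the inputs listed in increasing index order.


a1 ⊕ a2 ⊕ a3 ⊕ a4


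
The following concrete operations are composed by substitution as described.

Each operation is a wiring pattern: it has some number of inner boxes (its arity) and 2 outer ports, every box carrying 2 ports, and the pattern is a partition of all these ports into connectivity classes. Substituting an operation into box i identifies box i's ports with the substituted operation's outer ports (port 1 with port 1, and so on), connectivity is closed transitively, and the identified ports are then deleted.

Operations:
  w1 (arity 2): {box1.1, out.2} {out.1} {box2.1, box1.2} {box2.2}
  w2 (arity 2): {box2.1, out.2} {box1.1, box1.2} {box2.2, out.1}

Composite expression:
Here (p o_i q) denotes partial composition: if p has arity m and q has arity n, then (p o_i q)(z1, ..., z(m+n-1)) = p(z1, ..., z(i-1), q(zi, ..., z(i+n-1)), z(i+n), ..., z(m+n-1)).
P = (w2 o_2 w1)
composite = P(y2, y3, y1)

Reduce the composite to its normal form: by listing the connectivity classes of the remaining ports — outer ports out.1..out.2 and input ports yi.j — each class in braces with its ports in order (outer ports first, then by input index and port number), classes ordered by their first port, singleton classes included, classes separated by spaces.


{out.1, y3.1} {out.2} {y1.1, y3.2} {y1.2} {y2.1, y2.2}

Connectivity passes through glued w2-boundaries; trace each wire chain.
through w1, on inputs (y3, y1): {out.1} {out.2, y3.1} {y1.1, y3.2} {y1.2} (out.j = stage outer ports)
through w2, on inputs (y2, y3, y1): {out.1, y3.1} {out.2} {y1.1, y3.2} {y1.2} {y2.1, y2.2} (out.j = stage outer ports)


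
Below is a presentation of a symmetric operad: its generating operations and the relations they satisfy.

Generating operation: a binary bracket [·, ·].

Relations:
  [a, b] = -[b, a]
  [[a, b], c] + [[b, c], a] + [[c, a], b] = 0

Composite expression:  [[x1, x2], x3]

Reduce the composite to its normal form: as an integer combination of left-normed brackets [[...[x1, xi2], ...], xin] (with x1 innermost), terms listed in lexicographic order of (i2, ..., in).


Expand each bracket as ab - ba; the x1-initial words give the coefficients.
Composite bracket: [[x1, x2], x3]
Expanding via [a, b] = ab - ba: 4 signed words (2^2 = 4).
Words beginning with x1 determine it all:
  word x1x2x3 has sign +1, contributing +[[x1, x2], x3]

[[x1, x2], x3]


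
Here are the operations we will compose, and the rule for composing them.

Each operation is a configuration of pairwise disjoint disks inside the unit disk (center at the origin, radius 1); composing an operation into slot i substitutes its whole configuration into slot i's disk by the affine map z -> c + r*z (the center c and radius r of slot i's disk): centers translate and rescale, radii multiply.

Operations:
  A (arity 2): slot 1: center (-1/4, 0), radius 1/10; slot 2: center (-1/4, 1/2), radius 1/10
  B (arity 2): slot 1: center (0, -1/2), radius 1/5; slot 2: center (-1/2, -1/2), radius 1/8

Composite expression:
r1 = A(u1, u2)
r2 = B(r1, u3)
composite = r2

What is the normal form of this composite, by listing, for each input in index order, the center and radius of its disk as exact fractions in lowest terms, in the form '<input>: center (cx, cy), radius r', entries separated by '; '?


Nesting under B composes maps z -> c + r*z down each u-path.
input u1: applying the 2 nested substitutions gives center (-1/20, -1/2), radius 1/50
input u2: applying the 2 nested substitutions gives center (-1/20, -2/5), radius 1/50
input u3: applying the 1 nested substitution gives center (-1/2, -1/2), radius 1/8

u1: center (-1/20, -1/2), radius 1/50; u2: center (-1/20, -2/5), radius 1/50; u3: center (-1/2, -1/2), radius 1/8


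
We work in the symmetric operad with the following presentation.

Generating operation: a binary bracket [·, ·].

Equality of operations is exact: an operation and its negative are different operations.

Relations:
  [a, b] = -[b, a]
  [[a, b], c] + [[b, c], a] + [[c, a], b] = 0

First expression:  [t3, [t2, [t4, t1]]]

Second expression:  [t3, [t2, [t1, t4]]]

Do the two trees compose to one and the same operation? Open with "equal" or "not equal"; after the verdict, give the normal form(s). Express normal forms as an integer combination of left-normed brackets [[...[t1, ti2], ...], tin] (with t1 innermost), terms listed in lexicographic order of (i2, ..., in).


In normal form, the first expression is -[[[t1, t4], t2], t3]
In normal form, the second expression is [[[t1, t4], t2], t3]
The normal forms differ: not equal.

not equal — first -[[[t1, t4], t2], t3], second [[[t1, t4], t2], t3]


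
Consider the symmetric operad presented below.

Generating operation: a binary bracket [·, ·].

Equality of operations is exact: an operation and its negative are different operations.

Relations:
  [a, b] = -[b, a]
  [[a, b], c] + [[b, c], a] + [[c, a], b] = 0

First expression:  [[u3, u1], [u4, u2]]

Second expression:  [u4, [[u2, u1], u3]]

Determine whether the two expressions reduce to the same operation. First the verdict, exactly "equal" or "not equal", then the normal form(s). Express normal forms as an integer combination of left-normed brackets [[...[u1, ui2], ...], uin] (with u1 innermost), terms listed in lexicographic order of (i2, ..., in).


The first expression reduces to [[[u1, u3], u2], u4] - [[[u1, u3], u4], u2]
The second expression reduces to [[[u1, u2], u3], u4]
The normal forms differ: not equal.

not equal: they reduce to [[[u1, u3], u2], u4] - [[[u1, u3], u4], u2] and [[[u1, u2], u3], u4]


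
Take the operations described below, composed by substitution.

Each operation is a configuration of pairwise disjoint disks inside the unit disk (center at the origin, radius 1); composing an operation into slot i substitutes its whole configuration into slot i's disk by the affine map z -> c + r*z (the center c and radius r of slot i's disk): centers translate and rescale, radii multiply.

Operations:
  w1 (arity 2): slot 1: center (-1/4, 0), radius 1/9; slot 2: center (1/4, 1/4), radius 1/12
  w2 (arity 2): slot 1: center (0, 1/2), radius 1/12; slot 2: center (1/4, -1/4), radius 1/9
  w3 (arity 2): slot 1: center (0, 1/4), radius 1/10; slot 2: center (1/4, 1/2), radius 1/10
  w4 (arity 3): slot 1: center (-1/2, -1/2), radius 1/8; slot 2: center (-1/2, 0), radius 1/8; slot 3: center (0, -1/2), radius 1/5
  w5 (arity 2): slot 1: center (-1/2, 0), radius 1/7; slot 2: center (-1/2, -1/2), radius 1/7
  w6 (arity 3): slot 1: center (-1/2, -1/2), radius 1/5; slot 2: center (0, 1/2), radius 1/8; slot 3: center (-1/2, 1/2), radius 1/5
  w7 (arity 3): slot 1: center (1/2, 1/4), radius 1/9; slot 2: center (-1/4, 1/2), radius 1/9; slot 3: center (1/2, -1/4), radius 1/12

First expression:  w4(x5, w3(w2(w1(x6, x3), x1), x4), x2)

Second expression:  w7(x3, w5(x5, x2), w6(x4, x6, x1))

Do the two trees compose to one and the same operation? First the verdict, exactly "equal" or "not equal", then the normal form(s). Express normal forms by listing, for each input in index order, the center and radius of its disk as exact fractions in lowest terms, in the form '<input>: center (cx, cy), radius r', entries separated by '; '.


not equal — first x1: center (-159/320, 9/320), radius 1/720; x2: center (0, -1/2), radius 1/5; x3: center (-1919/3840, 29/768), radius 1/11520; x4: center (-15/32, 1/16), radius 1/80; x5: center (-1/2, -1/2), radius 1/8; x6: center (-1921/3840, 3/80), radius 1/8640, second x1: center (11/24, -5/24), radius 1/60; x2: center (-11/36, 4/9), radius 1/63; x3: center (1/2, 1/4), radius 1/9; x4: center (11/24, -7/24), radius 1/60; x5: center (-11/36, 1/2), radius 1/63; x6: center (1/2, -5/24), radius 1/96
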